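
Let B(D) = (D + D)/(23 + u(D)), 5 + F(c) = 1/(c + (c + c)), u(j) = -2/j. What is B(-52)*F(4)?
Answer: 39884/1797 ≈ 22.195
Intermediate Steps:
F(c) = -5 + 1/(3*c) (F(c) = -5 + 1/(c + (c + c)) = -5 + 1/(c + 2*c) = -5 + 1/(3*c))
B(D) = 2*D/(23 - 2/D) (B(D) = (D + D)/(23 - 2/D) = (2*D)/(23 - 2/D) = 2*D/(23 - 2/D))
B(-52)*F(4) = (2*(-52)**2/(-2 + 23*(-52)))*(-5 + (1/3)/4) = (2*2704/(-2 - 1196))*(-5 + (1/3)*(1/4)) = (2*2704/(-1198))*(-5 + 1/12) = (2*2704*(-1/1198))*(-59/12) = -2704/599*(-59/12) = 39884/1797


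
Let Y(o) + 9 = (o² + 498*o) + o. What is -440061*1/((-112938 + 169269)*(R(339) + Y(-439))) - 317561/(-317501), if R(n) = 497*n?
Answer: 847476139053011/847362581315118 ≈ 1.0001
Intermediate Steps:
Y(o) = -9 + o² + 499*o (Y(o) = -9 + ((o² + 498*o) + o) = -9 + (o² + 499*o) = -9 + o² + 499*o)
-440061*1/((-112938 + 169269)*(R(339) + Y(-439))) - 317561/(-317501) = -440061*1/((-112938 + 169269)*(497*339 + (-9 + (-439)² + 499*(-439)))) - 317561/(-317501) = -440061*1/(56331*(168483 + (-9 + 192721 - 219061))) - 317561*(-1/317501) = -440061*1/(56331*(168483 - 26349)) + 317561/317501 = -440061/(56331*142134) + 317561/317501 = -440061/8006550354 + 317561/317501 = -440061*1/8006550354 + 317561/317501 = -146687/2668850118 + 317561/317501 = 847476139053011/847362581315118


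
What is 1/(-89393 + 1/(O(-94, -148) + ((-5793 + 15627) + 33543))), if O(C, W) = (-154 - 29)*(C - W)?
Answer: -33495/2994218534 ≈ -1.1187e-5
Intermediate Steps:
O(C, W) = -183*C + 183*W (O(C, W) = -183*(C - W) = -183*C + 183*W)
1/(-89393 + 1/(O(-94, -148) + ((-5793 + 15627) + 33543))) = 1/(-89393 + 1/((-183*(-94) + 183*(-148)) + ((-5793 + 15627) + 33543))) = 1/(-89393 + 1/((17202 - 27084) + (9834 + 33543))) = 1/(-89393 + 1/(-9882 + 43377)) = 1/(-89393 + 1/33495) = 1/(-2994218534/33495) = -33495/2994218534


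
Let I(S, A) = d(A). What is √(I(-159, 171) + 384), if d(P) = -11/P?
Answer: √1247407/57 ≈ 19.594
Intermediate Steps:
I(S, A) = -11/A
√(I(-159, 171) + 384) = √(-11/171 + 384) = √(65653/171) = √1247407/57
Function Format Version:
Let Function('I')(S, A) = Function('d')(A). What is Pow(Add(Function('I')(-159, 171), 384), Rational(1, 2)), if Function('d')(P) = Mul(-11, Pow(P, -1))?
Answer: Mul(Rational(1, 57), Pow(1247407, Rational(1, 2))) ≈ 19.594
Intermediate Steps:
Function('I')(S, A) = Mul(-11, Pow(A, -1))
Pow(Add(Function('I')(-159, 171), 384), Rational(1, 2)) = Pow(Add(Mul(-11, Pow(171, -1)), 384), Rational(1, 2)) = Pow(Add(Mul(-11, Rational(1, 171)), 384), Rational(1, 2)) = Pow(Add(Rational(-11, 171), 384), Rational(1, 2)) = Pow(Rational(65653, 171), Rational(1, 2)) = Mul(Rational(1, 57), Pow(1247407, Rational(1, 2)))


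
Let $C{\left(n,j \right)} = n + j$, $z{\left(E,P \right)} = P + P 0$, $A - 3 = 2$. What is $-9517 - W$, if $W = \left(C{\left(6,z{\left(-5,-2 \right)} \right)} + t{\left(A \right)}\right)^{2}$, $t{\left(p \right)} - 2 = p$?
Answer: $-9638$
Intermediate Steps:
$A = 5$ ($A = 3 + 2 = 5$)
$t{\left(p \right)} = 2 + p$
$z{\left(E,P \right)} = P$ ($z{\left(E,P \right)} = P + 0 = P$)
$C{\left(n,j \right)} = j + n$
$W = 121$ ($W = \left(\left(-2 + 6\right) + \left(2 + 5\right)\right)^{2} = \left(4 + 7\right)^{2} = 11^{2} = 121$)
$-9517 - W = -9517 - 121 = -9638$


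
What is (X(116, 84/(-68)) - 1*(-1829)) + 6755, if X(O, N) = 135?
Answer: 8719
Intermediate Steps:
(X(116, 84/(-68)) - 1*(-1829)) + 6755 = (135 - 1*(-1829)) + 6755 = (135 + 1829) + 6755 = 1964 + 6755 = 8719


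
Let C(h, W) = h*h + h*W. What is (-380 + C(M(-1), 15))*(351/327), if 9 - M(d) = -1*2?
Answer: -10998/109 ≈ -100.90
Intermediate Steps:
M(d) = 11 (M(d) = 9 - (-1)*2 = 9 - 1*(-2) = 9 + 2 = 11)
C(h, W) = h² + W*h
(-380 + C(M(-1), 15))*(351/327) = (-380 + 11*(15 + 11))*(351/327) = (-380 + 11*26)*(351*(1/327)) = (-380 + 286)*(117/109) = -94*117/109 = -10998/109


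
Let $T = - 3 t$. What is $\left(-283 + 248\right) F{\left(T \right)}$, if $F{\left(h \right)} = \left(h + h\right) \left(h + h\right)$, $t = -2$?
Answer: $-5040$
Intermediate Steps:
$T = 6$ ($T = \left(-3\right) \left(-2\right) = 6$)
$F{\left(h \right)} = 4 h^{2}$ ($F{\left(h \right)} = 2 h 2 h = 4 h^{2}$)
$\left(-283 + 248\right) F{\left(T \right)} = \left(-283 + 248\right) 4 \cdot 6^{2} = - 35 \cdot 4 \cdot 36 = \left(-35\right) 144 = -5040$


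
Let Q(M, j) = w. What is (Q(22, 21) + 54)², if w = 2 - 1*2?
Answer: 2916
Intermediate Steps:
w = 0 (w = 2 - 2 = 0)
Q(M, j) = 0
(Q(22, 21) + 54)² = (0 + 54)² = 54² = 2916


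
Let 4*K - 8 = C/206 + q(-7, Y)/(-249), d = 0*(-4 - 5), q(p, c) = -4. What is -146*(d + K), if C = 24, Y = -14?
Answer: -7613024/25647 ≈ -296.84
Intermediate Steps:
d = 0 (d = 0*(-9) = 0)
K = 52144/25647 (K = 2 + (24/206 - 4/(-249))/4 = 2 + (24*(1/206) - 4*(-1/249))/4 = 2 + (12/103 + 4/249)/4 = 2 + (¼)*(3400/25647) = 2 + 850/25647 = 52144/25647 ≈ 2.0331)
-146*(d + K) = -146*(0 + 52144/25647) = -146*52144/25647 = -7613024/25647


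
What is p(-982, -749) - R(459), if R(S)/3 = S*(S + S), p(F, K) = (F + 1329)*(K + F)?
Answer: -1864743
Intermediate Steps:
p(F, K) = (1329 + F)*(F + K)
R(S) = 6*S² (R(S) = 3*(S*(S + S)) = 3*(S*(2*S)) = 3*(2*S²) = 6*S²)
p(-982, -749) - R(459) = ((-982)² + 1329*(-982) + 1329*(-749) - 982*(-749)) - 6*459² = (964324 - 1305078 - 995421 + 735518) - 6*210681 = -600657 - 1*1264086 = -600657 - 1264086 = -1864743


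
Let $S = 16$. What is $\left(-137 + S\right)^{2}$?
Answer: $14641$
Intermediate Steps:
$\left(-137 + S\right)^{2} = \left(-137 + 16\right)^{2} = \left(-121\right)^{2} = 14641$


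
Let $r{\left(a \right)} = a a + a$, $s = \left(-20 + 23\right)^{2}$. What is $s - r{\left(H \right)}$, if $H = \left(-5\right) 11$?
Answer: $-2961$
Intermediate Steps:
$H = -55$
$s = 9$ ($s = 3^{2} = 9$)
$r{\left(a \right)} = a + a^{2}$ ($r{\left(a \right)} = a^{2} + a = a + a^{2}$)
$s - r{\left(H \right)} = 9 - - 55 \left(1 - 55\right) = 9 - \left(-55\right) \left(-54\right) = 9 - 2970 = -2961$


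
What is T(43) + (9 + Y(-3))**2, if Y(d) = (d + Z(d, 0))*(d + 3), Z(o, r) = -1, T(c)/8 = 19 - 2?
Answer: 217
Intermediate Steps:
T(c) = 136 (T(c) = 8*(19 - 2) = 8*17 = 136)
Y(d) = (-1 + d)*(3 + d) (Y(d) = (d - 1)*(d + 3) = (-1 + d)*(3 + d))
T(43) + (9 + Y(-3))**2 = 136 + (9 + (-3 + (-3)**2 + 2*(-3)))**2 = 136 + (9 + (-3 + 9 - 6))**2 = 136 + (9 + 0)**2 = 136 + 9**2 = 136 + 81 = 217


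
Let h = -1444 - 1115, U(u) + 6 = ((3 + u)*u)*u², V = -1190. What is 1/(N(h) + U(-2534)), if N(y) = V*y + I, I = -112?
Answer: 1/41182433793516 ≈ 2.4282e-14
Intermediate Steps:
U(u) = -6 + u³*(3 + u) (U(u) = -6 + ((3 + u)*u)*u² = -6 + (u*(3 + u))*u² = -6 + u³*(3 + u))
h = -2559
N(y) = -112 - 1190*y (N(y) = -1190*y - 112 = -112 - 1190*y)
1/(N(h) + U(-2534)) = 1/((-112 - 1190*(-2559)) + (-6 + (-2534)⁴ + 3*(-2534)³)) = 1/((-112 + 3045210) + (-6 + 41231244376336 + 3*(-16271209304))) = 1/(3045098 + (-6 + 41231244376336 - 48813627912)) = 1/(3045098 + 41182430748418) = 1/41182433793516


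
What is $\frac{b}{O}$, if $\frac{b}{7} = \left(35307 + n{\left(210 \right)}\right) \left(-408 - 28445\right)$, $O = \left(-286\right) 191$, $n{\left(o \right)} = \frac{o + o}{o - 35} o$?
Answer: $\frac{657525771}{4966} \approx 1.3241 \cdot 10^{5}$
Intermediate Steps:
$n{\left(o \right)} = \frac{2 o^{2}}{-35 + o}$ ($n{\left(o \right)} = \frac{2 o}{-35 + o} o = \frac{2 o^{2}}{-35 + o}$)
$O = -54626$
$b = -7232783481$ ($b = 7 \left(35307 + \frac{2 \cdot 210^{2}}{-35 + 210}\right) \left(-408 - 28445\right) = 7 \left(35307 + 2 \cdot 44100 \cdot \frac{1}{175}\right) \left(-28853\right) = 7 \left(35307 + 504\right) \left(-28853\right) = 7 \cdot 35811 \left(-28853\right) = 7 \left(-1033254783\right) = -7232783481$)
$\frac{b}{O} = - \frac{7232783481}{-54626} = \left(-7232783481\right) \left(- \frac{1}{54626}\right) = \frac{657525771}{4966}$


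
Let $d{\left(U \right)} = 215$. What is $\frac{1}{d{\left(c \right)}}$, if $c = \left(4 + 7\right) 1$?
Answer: $\frac{1}{215} \approx 0.0046512$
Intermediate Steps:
$c = 11$ ($c = 11 \cdot 1 = 11$)
$\frac{1}{d{\left(c \right)}} = \frac{1}{215}$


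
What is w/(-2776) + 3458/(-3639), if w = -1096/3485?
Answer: -4181243567/4400624505 ≈ -0.95015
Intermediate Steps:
w = -1096/3485 (w = -1096*1/3485 = -1096/3485 ≈ -0.31449)
w/(-2776) + 3458/(-3639) = -1096/3485/(-2776) + 3458/(-3639) = -1096/3485*(-1/2776) + 3458*(-1/3639) = 137/1209295 - 3458/3639 = -4181243567/4400624505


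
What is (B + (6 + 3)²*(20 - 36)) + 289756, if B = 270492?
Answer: 558952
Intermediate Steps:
(B + (6 + 3)²*(20 - 36)) + 289756 = (270492 + (6 + 3)²*(20 - 36)) + 289756 = (270492 + 9²*(-16)) + 289756 = (270492 + 81*(-16)) + 289756 = (270492 - 1296) + 289756 = 269196 + 289756 = 558952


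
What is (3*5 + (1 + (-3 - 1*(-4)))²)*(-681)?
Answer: -12939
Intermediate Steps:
(3*5 + (1 + (-3 - 1*(-4)))²)*(-681) = (15 + (1 + (-3 + 4))²)*(-681) = (15 + (1 + 1)²)*(-681) = (15 + 2²)*(-681) = (15 + 4)*(-681) = 19*(-681) = -12939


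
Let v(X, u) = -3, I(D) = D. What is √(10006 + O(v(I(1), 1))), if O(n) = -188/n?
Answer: √90618/3 ≈ 100.34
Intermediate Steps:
√(10006 + O(v(I(1), 1))) = √(10006 - 188/(-3)) = √(10006 - 188*(-⅓)) = √(10006 + 188/3) = √(30206/3) = √90618/3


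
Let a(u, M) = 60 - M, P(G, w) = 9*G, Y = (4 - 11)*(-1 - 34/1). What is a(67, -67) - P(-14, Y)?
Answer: 253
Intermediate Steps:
Y = 245 (Y = -7*(-1 - 34*1) = -7*(-1 - 34) = -7*(-35) = 245)
a(67, -67) - P(-14, Y) = (60 - 1*(-67)) - 9*(-14) = (60 + 67) - 1*(-126) = 127 + 126 = 253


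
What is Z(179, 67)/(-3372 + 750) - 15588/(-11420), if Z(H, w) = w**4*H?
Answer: -10298119413511/7485810 ≈ -1.3757e+6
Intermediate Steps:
Z(H, w) = H*w**4
Z(179, 67)/(-3372 + 750) - 15588/(-11420) = (179*67**4)/(-3372 + 750) - 15588/(-11420) = (179*20151121)/(-2622) - 15588*(-1/11420) = 3607050659*(-1/2622) + 3897/2855 = -3607050659/2622 + 3897/2855 = -10298119413511/7485810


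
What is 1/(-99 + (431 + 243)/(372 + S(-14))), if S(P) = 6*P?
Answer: -144/13919 ≈ -0.010346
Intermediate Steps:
1/(-99 + (431 + 243)/(372 + S(-14))) = 1/(-99 + (431 + 243)/(372 + 6*(-14))) = 1/(-99 + 674/(372 - 84)) = 1/(-99 + 674/288) = 1/(-99 + 674*(1/288)) = 1/(-99 + 337/144) = 1/(-13919/144) = -144/13919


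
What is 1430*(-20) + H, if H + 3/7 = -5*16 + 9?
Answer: -200700/7 ≈ -28671.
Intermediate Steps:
H = -500/7 (H = -3/7 + (-5*16 + 9) = -3/7 + (-80 + 9) = -3/7 - 71 = -500/7 ≈ -71.429)
1430*(-20) + H = 1430*(-20) - 500/7 = -28600 - 500/7 = -200700/7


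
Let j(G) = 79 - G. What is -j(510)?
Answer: 431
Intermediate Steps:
-j(510) = -(79 - 1*510) = -(79 - 510) = -1*(-431) = 431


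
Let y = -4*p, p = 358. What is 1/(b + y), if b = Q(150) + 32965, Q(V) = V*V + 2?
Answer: 1/54035 ≈ 1.8507e-5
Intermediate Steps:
Q(V) = 2 + V² (Q(V) = V² + 2 = 2 + V²)
y = -1432 (y = -4*358 = -1432)
b = 55467 (b = (2 + 150²) + 32965 = (2 + 22500) + 32965 = 22502 + 32965 = 55467)
1/(b + y) = 1/(55467 - 1432) = 1/54035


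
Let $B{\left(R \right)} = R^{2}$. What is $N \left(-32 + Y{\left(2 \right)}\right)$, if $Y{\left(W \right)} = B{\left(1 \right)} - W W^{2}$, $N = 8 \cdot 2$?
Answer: $-624$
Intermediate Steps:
$N = 16$
$Y{\left(W \right)} = 1 - W^{3}$ ($Y{\left(W \right)} = 1^{2} - W W^{2} = 1 - W^{3}$)
$N \left(-32 + Y{\left(2 \right)}\right) = 16 \left(-32 + \left(1 - 2^{3}\right)\right) = 16 \left(-32 + \left(1 - 8\right)\right) = 16 \left(-32 - 7\right) = 16 \left(-39\right) = -624$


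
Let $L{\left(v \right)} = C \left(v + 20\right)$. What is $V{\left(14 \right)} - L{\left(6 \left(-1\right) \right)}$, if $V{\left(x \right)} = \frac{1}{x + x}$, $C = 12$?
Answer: $- \frac{4703}{28} \approx -167.96$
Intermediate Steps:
$V{\left(x \right)} = \frac{1}{2 x}$
$L{\left(v \right)} = 240 + 12 v$ ($L{\left(v \right)} = 12 \left(v + 20\right) = 12 \left(20 + v\right) = 240 + 12 v$)
$V{\left(14 \right)} - L{\left(6 \left(-1\right) \right)} = \frac{1}{2 \cdot 14} - \left(240 + 12 \cdot 6 \left(-1\right)\right) = \frac{1}{2} \cdot \frac{1}{14} - \left(240 + 12 \left(-6\right)\right) = \frac{1}{28} - \left(240 - 72\right) = \frac{1}{28} - 168 = - \frac{4703}{28}$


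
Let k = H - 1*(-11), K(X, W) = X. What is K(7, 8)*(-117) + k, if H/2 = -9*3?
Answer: -862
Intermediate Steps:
H = -54 (H = 2*(-9*3) = 2*(-27) = -54)
k = -43 (k = -54 - 1*(-11) = -54 + 11 = -43)
K(7, 8)*(-117) + k = 7*(-117) - 43 = -819 - 43 = -862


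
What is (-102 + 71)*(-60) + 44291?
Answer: 46151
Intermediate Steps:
(-102 + 71)*(-60) + 44291 = -31*(-60) + 44291 = 1860 + 44291 = 46151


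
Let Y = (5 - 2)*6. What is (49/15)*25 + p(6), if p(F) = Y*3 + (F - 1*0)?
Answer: 425/3 ≈ 141.67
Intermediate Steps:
Y = 18 (Y = 3*6 = 18)
p(F) = 54 + F (p(F) = 18*3 + (F - 1*0) = 54 + (F + 0) = 54 + F)
(49/15)*25 + p(6) = (49/15)*25 + (54 + 6) = (49*(1/15))*25 + 60 = (49/15)*25 + 60 = 245/3 + 60 = 425/3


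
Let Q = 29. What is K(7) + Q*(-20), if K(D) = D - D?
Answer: -580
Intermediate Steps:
K(D) = 0
K(7) + Q*(-20) = 0 + 29*(-20) = 0 - 580 = -580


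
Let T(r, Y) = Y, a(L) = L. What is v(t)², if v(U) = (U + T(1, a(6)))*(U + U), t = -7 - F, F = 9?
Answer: 102400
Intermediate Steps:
t = -16 (t = -7 - 1*9 = -7 - 9 = -16)
v(U) = 2*U*(6 + U) (v(U) = (U + 6)*(U + U) = (6 + U)*(2*U) = 2*U*(6 + U))
v(t)² = (2*(-16)*(6 - 16))² = (2*(-16)*(-10))² = 320² = 102400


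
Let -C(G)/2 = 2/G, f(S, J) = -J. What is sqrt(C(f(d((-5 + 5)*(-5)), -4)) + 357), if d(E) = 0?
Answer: 2*sqrt(89) ≈ 18.868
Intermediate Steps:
C(G) = -4/G
sqrt(C(f(d((-5 + 5)*(-5)), -4)) + 357) = sqrt(-4/((-1*(-4))) + 357) = sqrt(-4/4 + 357) = sqrt(-4*1/4 + 357) = sqrt(-1 + 357) = sqrt(356) = 2*sqrt(89)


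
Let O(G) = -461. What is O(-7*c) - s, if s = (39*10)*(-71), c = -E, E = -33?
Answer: 27229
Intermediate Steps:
c = 33 (c = -1*(-33) = 33)
s = -27690 (s = 390*(-71) = -27690)
O(-7*c) - s = -461 - 1*(-27690) = -461 + 27690 = 27229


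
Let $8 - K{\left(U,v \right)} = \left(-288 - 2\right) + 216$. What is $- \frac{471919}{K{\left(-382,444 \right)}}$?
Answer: $- \frac{471919}{82} \approx -5755.1$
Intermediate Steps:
$K{\left(U,v \right)} = 82$ ($K{\left(U,v \right)} = 8 - \left(\left(-288 - 2\right) + 216\right) = 8 - \left(-290 + 216\right) = 8 - -74 = 8 + 74 = 82$)
$- \frac{471919}{K{\left(-382,444 \right)}} = - \frac{471919}{82}$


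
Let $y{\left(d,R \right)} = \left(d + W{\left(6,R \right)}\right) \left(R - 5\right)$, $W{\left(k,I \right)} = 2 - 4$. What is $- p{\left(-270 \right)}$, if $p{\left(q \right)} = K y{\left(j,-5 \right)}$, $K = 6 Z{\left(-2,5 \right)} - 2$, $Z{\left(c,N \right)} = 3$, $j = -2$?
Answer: $-640$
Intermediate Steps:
$W{\left(k,I \right)} = -2$ ($W{\left(k,I \right)} = 2 - 4 = -2$)
$y{\left(d,R \right)} = \left(-5 + R\right) \left(-2 + d\right)$ ($y{\left(d,R \right)} = \left(d - 2\right) \left(R - 5\right) = \left(-2 + d\right) \left(-5 + R\right) = \left(-5 + R\right) \left(-2 + d\right)$)
$K = 16$ ($K = 6 \cdot 3 - 2 = 18 - 2 = 16$)
$p{\left(q \right)} = 640$ ($p{\left(q \right)} = 16 \left(10 - -10 - -10 - -10\right) = 16 \left(10 + 10 + 10 + 10\right) = 16 \cdot 40 = 640$)
$- p{\left(-270 \right)} = \left(-1\right) 640 = -640$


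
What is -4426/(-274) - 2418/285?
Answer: 99813/13015 ≈ 7.6691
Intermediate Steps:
-4426/(-274) - 2418/285 = -4426*(-1/274) - 2418*1/285 = 2213/137 - 806/95 = 99813/13015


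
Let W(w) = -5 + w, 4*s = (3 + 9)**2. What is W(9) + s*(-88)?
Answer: -3164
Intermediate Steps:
s = 36 (s = (3 + 9)**2/4 = (1/4)*12**2 = (1/4)*144 = 36)
W(9) + s*(-88) = (-5 + 9) + 36*(-88) = 4 - 3168 = -3164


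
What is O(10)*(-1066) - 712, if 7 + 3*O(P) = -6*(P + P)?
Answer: 133246/3 ≈ 44415.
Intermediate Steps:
O(P) = -7/3 - 4*P (O(P) = -7/3 + (-6*(P + P))/3 = -7/3 + (-12*P)/3 = -7/3 - 4*P)
O(10)*(-1066) - 712 = (-7/3 - 4*10)*(-1066) - 712 = (-7/3 - 40)*(-1066) - 712 = -127/3*(-1066) - 712 = 135382/3 - 712 = 133246/3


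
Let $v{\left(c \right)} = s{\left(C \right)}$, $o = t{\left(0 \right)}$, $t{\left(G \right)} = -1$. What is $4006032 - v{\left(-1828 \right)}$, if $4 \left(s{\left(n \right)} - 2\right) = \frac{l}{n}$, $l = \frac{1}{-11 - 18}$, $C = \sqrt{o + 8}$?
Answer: $4006030 + \frac{\sqrt{7}}{812} \approx 4.006 \cdot 10^{6}$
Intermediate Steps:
$o = -1$
$C = \sqrt{7}$ ($C = \sqrt{-1 + 8} = \sqrt{7} \approx 2.6458$)
$l = - \frac{1}{29}$ ($l = \frac{1}{-29} = - \frac{1}{29} \approx -0.034483$)
$s{\left(n \right)} = 2 - \frac{1}{116 n}$ ($s{\left(n \right)} = 2 + \frac{\left(- \frac{1}{29}\right) \frac{1}{n}}{4} = 2 - \frac{1}{116 n}$)
$v{\left(c \right)} = 2 - \frac{\sqrt{7}}{812}$ ($v{\left(c \right)} = 2 - \frac{1}{116 \sqrt{7}} = 2 - \frac{\frac{1}{7} \sqrt{7}}{116} = 2 - \frac{\sqrt{7}}{812}$)
$4006032 - v{\left(-1828 \right)} = 4006032 - \left(2 - \frac{\sqrt{7}}{812}\right) = 4006030 + \frac{\sqrt{7}}{812}$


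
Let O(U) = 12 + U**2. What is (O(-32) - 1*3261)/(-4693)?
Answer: 2225/4693 ≈ 0.47411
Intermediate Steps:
(O(-32) - 1*3261)/(-4693) = ((12 + (-32)**2) - 1*3261)/(-4693) = ((12 + 1024) - 3261)*(-1/4693) = (1036 - 3261)*(-1/4693) = -2225*(-1/4693) = 2225/4693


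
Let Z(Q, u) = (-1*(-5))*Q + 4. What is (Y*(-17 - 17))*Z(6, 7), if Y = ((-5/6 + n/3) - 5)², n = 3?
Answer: -243049/9 ≈ -27005.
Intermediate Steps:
Y = 841/36 (Y = ((-5/6 + 3/3) - 5)² = ((-5*⅙ + 3*(⅓)) - 5)² = ((-⅚ + 1) - 5)² = (⅙ - 5)² = (-29/6)² = 841/36 ≈ 23.361)
Z(Q, u) = 4 + 5*Q (Z(Q, u) = 5*Q + 4 = 4 + 5*Q)
(Y*(-17 - 17))*Z(6, 7) = (841*(-17 - 17)/36)*(4 + 5*6) = ((841/36)*(-34))*(4 + 30) = -14297/18*34 = -243049/9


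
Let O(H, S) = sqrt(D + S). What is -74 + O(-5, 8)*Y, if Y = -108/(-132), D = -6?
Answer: -74 + 9*sqrt(2)/11 ≈ -72.843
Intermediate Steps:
O(H, S) = sqrt(-6 + S)
Y = 9/11 (Y = -108*(-1/132) = 9/11 ≈ 0.81818)
-74 + O(-5, 8)*Y = -74 + sqrt(-6 + 8)*(9/11) = -74 + sqrt(2)*(9/11) = -74 + 9*sqrt(2)/11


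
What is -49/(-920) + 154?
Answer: 141729/920 ≈ 154.05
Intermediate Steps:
-49/(-920) + 154 = -49*(-1/920) + 154 = 49/920 + 154 = 141729/920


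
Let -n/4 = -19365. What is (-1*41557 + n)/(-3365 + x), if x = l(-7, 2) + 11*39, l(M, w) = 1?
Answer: -35903/2935 ≈ -12.233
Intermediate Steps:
n = 77460 (n = -4*(-19365) = 77460)
x = 430 (x = 1 + 11*39 = 1 + 429 = 430)
(-1*41557 + n)/(-3365 + x) = (-1*41557 + 77460)/(-3365 + 430) = (-41557 + 77460)/(-2935) = 35903*(-1/2935) = -35903/2935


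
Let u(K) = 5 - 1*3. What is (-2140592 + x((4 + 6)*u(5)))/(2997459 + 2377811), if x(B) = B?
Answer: -1070286/2687635 ≈ -0.39823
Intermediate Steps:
u(K) = 2 (u(K) = 5 - 3 = 2)
(-2140592 + x((4 + 6)*u(5)))/(2997459 + 2377811) = (-2140592 + (4 + 6)*2)/(2997459 + 2377811) = (-2140592 + 10*2)/5375270 = (-2140592 + 20)*(1/5375270) = -2140572*1/5375270 = -1070286/2687635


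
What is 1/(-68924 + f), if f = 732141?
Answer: 1/663217 ≈ 1.5078e-6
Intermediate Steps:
1/(-68924 + f) = 1/(-68924 + 732141) = 1/663217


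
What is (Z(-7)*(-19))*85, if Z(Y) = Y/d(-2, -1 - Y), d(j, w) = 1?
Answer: 11305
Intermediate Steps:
Z(Y) = Y (Z(Y) = Y/1 = Y*1 = Y)
(Z(-7)*(-19))*85 = -7*(-19)*85 = 133*85 = 11305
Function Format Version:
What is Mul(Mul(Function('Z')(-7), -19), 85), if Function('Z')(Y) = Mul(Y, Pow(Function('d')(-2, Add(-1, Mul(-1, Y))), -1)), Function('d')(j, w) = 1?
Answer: 11305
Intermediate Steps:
Function('Z')(Y) = Y (Function('Z')(Y) = Mul(Y, Pow(1, -1)) = Mul(Y, 1) = Y)
Mul(Mul(Function('Z')(-7), -19), 85) = Mul(Mul(-7, -19), 85) = Mul(133, 85) = 11305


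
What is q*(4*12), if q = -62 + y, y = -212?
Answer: -13152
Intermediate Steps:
q = -274 (q = -62 - 212 = -274)
q*(4*12) = -1096*12 = -274*48 = -13152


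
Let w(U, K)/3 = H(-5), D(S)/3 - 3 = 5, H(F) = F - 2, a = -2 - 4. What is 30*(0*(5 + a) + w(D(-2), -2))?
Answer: -630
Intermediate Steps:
a = -6
H(F) = -2 + F
D(S) = 24 (D(S) = 9 + 3*5 = 9 + 15 = 24)
w(U, K) = -21 (w(U, K) = 3*(-2 - 5) = 3*(-7) = -21)
30*(0*(5 + a) + w(D(-2), -2)) = 30*(0*(5 - 6) - 21) = 30*(0*(-1) - 21) = 30*(0 - 21) = 30*(-21) = -630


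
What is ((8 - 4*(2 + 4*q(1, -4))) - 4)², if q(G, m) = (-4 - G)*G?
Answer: 5776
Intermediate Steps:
q(G, m) = G*(-4 - G)
((8 - 4*(2 + 4*q(1, -4))) - 4)² = ((8 - 4*(2 + 4*(-1*1*(4 + 1)))) - 4)² = ((8 - 4*(2 + 4*(-1*1*5))) - 4)² = ((8 - 4*(2 + 4*(-5))) - 4)² = ((8 - 4*(2 - 20)) - 4)² = ((8 - 4*(-18)) - 4)² = ((8 + 72) - 4)² = (80 - 4)² = 76² = 5776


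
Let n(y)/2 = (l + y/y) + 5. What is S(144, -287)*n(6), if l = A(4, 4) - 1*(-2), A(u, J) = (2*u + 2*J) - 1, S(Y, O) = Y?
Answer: 6624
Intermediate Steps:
A(u, J) = -1 + 2*J + 2*u (A(u, J) = (2*J + 2*u) - 1 = -1 + 2*J + 2*u)
l = 17 (l = (-1 + 2*4 + 2*4) - 1*(-2) = (-1 + 8 + 8) + 2 = 15 + 2 = 17)
n(y) = 46 (n(y) = 2*((17 + y/y) + 5) = 2*((17 + 1) + 5) = 2*(18 + 5) = 2*23 = 46)
S(144, -287)*n(6) = 144*46 = 6624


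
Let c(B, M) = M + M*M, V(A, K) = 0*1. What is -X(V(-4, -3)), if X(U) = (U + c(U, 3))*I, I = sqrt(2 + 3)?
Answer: -12*sqrt(5) ≈ -26.833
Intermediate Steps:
V(A, K) = 0
I = sqrt(5) ≈ 2.2361
c(B, M) = M + M**2
X(U) = sqrt(5)*(12 + U) (X(U) = (U + 3*(1 + 3))*sqrt(5) = (U + 3*4)*sqrt(5) = (U + 12)*sqrt(5) = (12 + U)*sqrt(5) = sqrt(5)*(12 + U))
-X(V(-4, -3)) = -sqrt(5)*(12 + 0) = -sqrt(5)*12 = -12*sqrt(5)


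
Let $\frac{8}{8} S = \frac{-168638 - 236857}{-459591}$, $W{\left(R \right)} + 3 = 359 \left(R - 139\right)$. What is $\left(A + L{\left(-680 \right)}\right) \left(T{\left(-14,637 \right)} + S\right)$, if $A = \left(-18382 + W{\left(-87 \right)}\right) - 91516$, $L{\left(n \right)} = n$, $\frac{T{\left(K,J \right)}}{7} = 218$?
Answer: $- \frac{44844781674705}{153197} \approx -2.9273 \cdot 10^{8}$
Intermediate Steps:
$T{\left(K,J \right)} = 1526$ ($T{\left(K,J \right)} = 7 \cdot 218 = 1526$)
$W{\left(R \right)} = -49904 + 359 R$ ($W{\left(R \right)} = -3 + 359 \left(R - 139\right) = -3 + 359 \left(-139 + R\right) = -3 + \left(-49901 + 359 R\right) = -49904 + 359 R$)
$S = \frac{135165}{153197}$ ($S = \frac{-168638 - 236857}{-459591} = \left(-405495\right) \left(- \frac{1}{459591}\right) = \frac{135165}{153197} \approx 0.8823$)
$A = -191035$ ($A = \left(-18382 + \left(-49904 + 359 \left(-87\right)\right)\right) - 91516 = \left(-18382 - 81137\right) - 91516 = -99519 - 91516 = -191035$)
$\left(A + L{\left(-680 \right)}\right) \left(T{\left(-14,637 \right)} + S\right) = \left(-191035 - 680\right) \left(1526 + \frac{135165}{153197}\right) = \left(-191715\right) \frac{233913787}{153197} = - \frac{44844781674705}{153197}$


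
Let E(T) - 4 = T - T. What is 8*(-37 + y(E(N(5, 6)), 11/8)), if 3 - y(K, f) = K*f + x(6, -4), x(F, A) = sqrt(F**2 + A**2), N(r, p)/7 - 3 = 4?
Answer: -316 - 16*sqrt(13) ≈ -373.69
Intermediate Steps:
N(r, p) = 49 (N(r, p) = 21 + 7*4 = 21 + 28 = 49)
E(T) = 4 (E(T) = 4 + (T - T) = 4 + 0 = 4)
x(F, A) = sqrt(A**2 + F**2)
y(K, f) = 3 - 2*sqrt(13) - K*f (y(K, f) = 3 - (K*f + sqrt((-4)**2 + 6**2)) = 3 - (K*f + sqrt(16 + 36)) = 3 - (K*f + sqrt(52)) = 3 - (K*f + 2*sqrt(13)) = 3 - (2*sqrt(13) + K*f) = 3 + (-2*sqrt(13) - K*f) = 3 - 2*sqrt(13) - K*f)
8*(-37 + y(E(N(5, 6)), 11/8)) = 8*(-37 + (3 - 2*sqrt(13) - 1*4*11/8)) = 8*(-37 + (3 - 2*sqrt(13) - 11/2)) = 8*(-37 + (-5/2 - 2*sqrt(13))) = 8*(-79/2 - 2*sqrt(13)) = -316 - 16*sqrt(13)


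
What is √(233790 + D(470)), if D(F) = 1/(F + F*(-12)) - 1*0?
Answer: √6248949525830/5170 ≈ 483.52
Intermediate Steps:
D(F) = -1/(11*F) (D(F) = 1/(F - 12*F) + 0 = 1/(-11*F) + 0 = -1/(11*F) + 0 = -1/(11*F))
√(233790 + D(470)) = √(233790 - 1/11/470) = √(233790 - 1/11*1/470) = √(233790 - 1/5170) = √(1208694299/5170) = √6248949525830/5170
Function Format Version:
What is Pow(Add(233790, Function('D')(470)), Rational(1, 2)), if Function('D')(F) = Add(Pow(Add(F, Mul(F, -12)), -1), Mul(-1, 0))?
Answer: Mul(Rational(1, 5170), Pow(6248949525830, Rational(1, 2))) ≈ 483.52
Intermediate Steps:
Function('D')(F) = Mul(Rational(-1, 11), Pow(F, -1)) (Function('D')(F) = Add(Pow(Add(F, Mul(-12, F)), -1), 0) = Add(Pow(Mul(-11, F), -1), 0) = Add(Mul(Rational(-1, 11), Pow(F, -1)), 0) = Mul(Rational(-1, 11), Pow(F, -1)))
Pow(Add(233790, Function('D')(470)), Rational(1, 2)) = Pow(Add(233790, Mul(Rational(-1, 11), Pow(470, -1))), Rational(1, 2)) = Pow(Add(233790, Mul(Rational(-1, 11), Rational(1, 470))), Rational(1, 2)) = Pow(Add(233790, Rational(-1, 5170)), Rational(1, 2)) = Pow(Rational(1208694299, 5170), Rational(1, 2)) = Mul(Rational(1, 5170), Pow(6248949525830, Rational(1, 2)))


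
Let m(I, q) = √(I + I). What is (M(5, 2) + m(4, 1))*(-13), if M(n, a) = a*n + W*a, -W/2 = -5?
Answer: -390 - 26*√2 ≈ -426.77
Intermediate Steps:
W = 10 (W = -2*(-5) = 10)
m(I, q) = √2*√I (m(I, q) = √(2*I) = √2*√I)
M(n, a) = 10*a + a*n (M(n, a) = a*n + 10*a = 10*a + a*n)
(M(5, 2) + m(4, 1))*(-13) = (2*(10 + 5) + √2*√4)*(-13) = (2*15 + √2*2)*(-13) = (30 + 2*√2)*(-13) = -390 - 26*√2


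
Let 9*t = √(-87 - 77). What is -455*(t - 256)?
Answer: 116480 - 910*I*√41/9 ≈ 1.1648e+5 - 647.43*I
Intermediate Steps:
t = 2*I*√41/9 (t = √(-87 - 77)/9 = √(-164)/9 = (2*I*√41)/9 = 2*I*√41/9 ≈ 1.4229*I)
-455*(t - 256) = -455*(2*I*√41/9 - 256) = -455*(-256 + 2*I*√41/9) = 116480 - 910*I*√41/9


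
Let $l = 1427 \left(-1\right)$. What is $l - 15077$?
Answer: $-16504$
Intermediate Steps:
$l = -1427$
$l - 15077 = -1427 - 15077 = -16504$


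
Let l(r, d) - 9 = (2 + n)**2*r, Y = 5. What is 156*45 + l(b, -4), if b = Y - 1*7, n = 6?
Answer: 6901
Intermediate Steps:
b = -2 (b = 5 - 1*7 = 5 - 7 = -2)
l(r, d) = 9 + 64*r (l(r, d) = 9 + (2 + 6)**2*r = 9 + 8**2*r = 9 + 64*r)
156*45 + l(b, -4) = 156*45 + (9 + 64*(-2)) = 7020 + (9 - 128) = 7020 - 119 = 6901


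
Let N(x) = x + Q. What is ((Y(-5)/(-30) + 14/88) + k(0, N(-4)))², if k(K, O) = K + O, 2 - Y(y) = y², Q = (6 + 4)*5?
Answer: 959202841/435600 ≈ 2202.0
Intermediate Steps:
Q = 50 (Q = 10*5 = 50)
Y(y) = 2 - y²
N(x) = 50 + x (N(x) = x + 50 = 50 + x)
((Y(-5)/(-30) + 14/88) + k(0, N(-4)))² = (((2 - 1*(-5)²)/(-30) + 14/88) + (0 + (50 - 4)))² = (((2 - 1*25)*(-1/30) + 14*(1/88)) + (0 + 46))² = (((2 - 25)*(-1/30) + 7/44) + 46)² = ((-23*(-1/30) + 7/44) + 46)² = ((23/30 + 7/44) + 46)² = (611/660 + 46)² = (30971/660)² = 959202841/435600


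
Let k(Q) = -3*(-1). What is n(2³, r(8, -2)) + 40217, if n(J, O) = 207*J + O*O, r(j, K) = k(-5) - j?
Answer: 41898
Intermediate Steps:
k(Q) = 3
r(j, K) = 3 - j
n(J, O) = O² + 207*J (n(J, O) = 207*J + O² = O² + 207*J)
n(2³, r(8, -2)) + 40217 = ((3 - 1*8)² + 207*2³) + 40217 = ((3 - 8)² + 207*8) + 40217 = ((-5)² + 1656) + 40217 = (25 + 1656) + 40217 = 1681 + 40217 = 41898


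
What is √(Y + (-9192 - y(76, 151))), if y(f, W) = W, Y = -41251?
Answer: I*√50594 ≈ 224.93*I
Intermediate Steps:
√(Y + (-9192 - y(76, 151))) = √(-41251 + (-9192 - 1*151)) = √(-41251 + (-9192 - 151)) = √(-41251 - 9343) = √(-50594) = I*√50594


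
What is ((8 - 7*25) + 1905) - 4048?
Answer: -2310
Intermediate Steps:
((8 - 7*25) + 1905) - 4048 = ((8 - 175) + 1905) - 4048 = (-167 + 1905) - 4048 = 1738 - 4048 = -2310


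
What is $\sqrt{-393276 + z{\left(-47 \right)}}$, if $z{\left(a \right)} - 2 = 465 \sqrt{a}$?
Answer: $\sqrt{-393274 + 465 i \sqrt{47}} \approx 2.542 + 627.12 i$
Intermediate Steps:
$z{\left(a \right)} = 2 + 465 \sqrt{a}$
$\sqrt{-393276 + z{\left(-47 \right)}} = \sqrt{-393276 + \left(2 + 465 \sqrt{-47}\right)} = \sqrt{-393276 + \left(2 + 465 i \sqrt{47}\right)} = \sqrt{-393274 + 465 i \sqrt{47}}$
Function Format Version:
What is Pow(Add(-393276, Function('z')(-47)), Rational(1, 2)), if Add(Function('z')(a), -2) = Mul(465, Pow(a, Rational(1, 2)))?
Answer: Pow(Add(-393274, Mul(465, I, Pow(47, Rational(1, 2)))), Rational(1, 2)) ≈ Add(2.542, Mul(627.12, I))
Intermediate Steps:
Function('z')(a) = Add(2, Mul(465, Pow(a, Rational(1, 2))))
Pow(Add(-393276, Function('z')(-47)), Rational(1, 2)) = Pow(Add(-393276, Add(2, Mul(465, Pow(-47, Rational(1, 2))))), Rational(1, 2)) = Pow(Add(-393276, Add(2, Mul(465, Mul(I, Pow(47, Rational(1, 2)))))), Rational(1, 2)) = Pow(Add(-393276, Add(2, Mul(465, I, Pow(47, Rational(1, 2))))), Rational(1, 2)) = Pow(Add(-393274, Mul(465, I, Pow(47, Rational(1, 2)))), Rational(1, 2))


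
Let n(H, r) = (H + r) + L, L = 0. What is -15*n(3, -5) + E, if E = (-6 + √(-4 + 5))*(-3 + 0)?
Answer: 45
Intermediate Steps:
n(H, r) = H + r (n(H, r) = (H + r) + 0 = H + r)
E = 15 (E = (-6 + √1)*(-3) = (-6 + 1)*(-3) = -5*(-3) = 15)
-15*n(3, -5) + E = -15*(3 - 5) + 15 = -15*(-2) + 15 = 30 + 15 = 45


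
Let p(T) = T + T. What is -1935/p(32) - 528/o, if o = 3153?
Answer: -2044949/67264 ≈ -30.402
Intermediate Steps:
p(T) = 2*T
-1935/p(32) - 528/o = -1935/(2*32) - 528/3153 = -1935/64 - 528*1/3153 = -1935*1/64 - 176/1051 = -1935/64 - 176/1051 = -2044949/67264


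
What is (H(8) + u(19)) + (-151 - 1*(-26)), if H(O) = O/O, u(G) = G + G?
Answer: -86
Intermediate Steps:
u(G) = 2*G
H(O) = 1
(H(8) + u(19)) + (-151 - 1*(-26)) = (1 + 2*19) + (-151 - 1*(-26)) = (1 + 38) + (-151 + 26) = 39 - 125 = -86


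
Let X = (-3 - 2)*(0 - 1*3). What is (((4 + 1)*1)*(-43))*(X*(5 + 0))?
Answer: -16125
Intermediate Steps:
X = 15 (X = -5*(0 - 3) = -5*(-3) = 15)
(((4 + 1)*1)*(-43))*(X*(5 + 0)) = (((4 + 1)*1)*(-43))*(15*(5 + 0)) = ((5*1)*(-43))*(15*5) = (5*(-43))*75 = -215*75 = -16125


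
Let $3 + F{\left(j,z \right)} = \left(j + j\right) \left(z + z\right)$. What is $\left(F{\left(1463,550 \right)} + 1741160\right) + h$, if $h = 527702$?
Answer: $5487459$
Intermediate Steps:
$F{\left(j,z \right)} = -3 + 4 j z$ ($F{\left(j,z \right)} = -3 + \left(j + j\right) \left(z + z\right) = -3 + 2 j 2 z = -3 + 4 j z$)
$\left(F{\left(1463,550 \right)} + 1741160\right) + h = \left(\left(-3 + 4 \cdot 1463 \cdot 550\right) + 1741160\right) + 527702 = \left(\left(-3 + 3218600\right) + 1741160\right) + 527702 = \left(3218597 + 1741160\right) + 527702 = 4959757 + 527702 = 5487459$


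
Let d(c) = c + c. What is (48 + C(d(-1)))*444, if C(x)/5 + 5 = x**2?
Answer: 19092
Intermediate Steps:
d(c) = 2*c
C(x) = -25 + 5*x**2
(48 + C(d(-1)))*444 = (48 + (-25 + 5*(2*(-1))**2))*444 = (48 + (-25 + 5*(-2)**2))*444 = (48 + (-25 + 5*4))*444 = (48 + (-25 + 20))*444 = (48 - 5)*444 = 43*444 = 19092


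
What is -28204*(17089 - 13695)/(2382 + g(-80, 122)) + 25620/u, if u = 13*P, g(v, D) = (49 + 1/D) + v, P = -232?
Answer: -8807331000803/216264542 ≈ -40725.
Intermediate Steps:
g(v, D) = 49 + v + 1/D
u = -3016 (u = 13*(-232) = -3016)
-28204*(17089 - 13695)/(2382 + g(-80, 122)) + 25620/u = -28204*(17089 - 13695)/(2382 + (49 - 80 + 1/122)) + 25620/(-3016) = -28204*3394/(2382 + (49 - 80 + 1/122)) + 25620*(-1/3016) = -28204*3394/(2382 - 3781/122) - 6405/754 = -28204/((286823/122)*(1/3394)) - 6405/754 = -28204/286823/414068 - 6405/754 = -28204*414068/286823 - 6405/754 = -11678373872/286823 - 6405/754 = -8807331000803/216264542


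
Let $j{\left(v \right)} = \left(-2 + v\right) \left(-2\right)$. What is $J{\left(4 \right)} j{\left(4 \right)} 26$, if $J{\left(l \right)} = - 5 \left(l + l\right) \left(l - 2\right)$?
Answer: $8320$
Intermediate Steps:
$j{\left(v \right)} = 4 - 2 v$
$J{\left(l \right)} = - 10 l \left(-2 + l\right)$ ($J{\left(l \right)} = - 5 \cdot 2 l \left(-2 + l\right) = - 10 l \left(-2 + l\right)$)
$J{\left(4 \right)} j{\left(4 \right)} 26 = 10 \cdot 4 \left(2 - 4\right) \left(4 - 8\right) 26 = 10 \cdot 4 \left(-2\right) \left(-4\right) 26 = \left(-80\right) \left(-4\right) 26 = 320 \cdot 26 = 8320$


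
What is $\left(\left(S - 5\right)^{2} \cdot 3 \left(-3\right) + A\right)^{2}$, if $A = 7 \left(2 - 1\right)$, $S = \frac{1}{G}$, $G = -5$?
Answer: $\frac{34916281}{625} \approx 55866.0$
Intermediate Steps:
$S = - \frac{1}{5}$ ($S = \frac{1}{-5} = - \frac{1}{5} \approx -0.2$)
$A = 7$ ($A = 7 \cdot 1 = 7$)
$\left(\left(S - 5\right)^{2} \cdot 3 \left(-3\right) + A\right)^{2} = \left(\left(- \frac{1}{5} - 5\right)^{2} \cdot 3 \left(-3\right) + 7\right)^{2} = \left(\left(- \frac{26}{5}\right)^{2} \cdot 3 \left(-3\right) + 7\right)^{2} = \left(\frac{676}{25} \cdot 3 \left(-3\right) + 7\right)^{2} = \left(\frac{2028}{25} \left(-3\right) + 7\right)^{2} = \left(- \frac{6084}{25} + 7\right)^{2} = \left(- \frac{5909}{25}\right)^{2} = \frac{34916281}{625}$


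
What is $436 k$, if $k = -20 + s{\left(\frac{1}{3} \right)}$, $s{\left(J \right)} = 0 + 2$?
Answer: $-7848$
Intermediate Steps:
$s{\left(J \right)} = 2$
$k = -18$ ($k = -20 + 2 = -18$)
$436 k = 436 \left(-18\right) = -7848$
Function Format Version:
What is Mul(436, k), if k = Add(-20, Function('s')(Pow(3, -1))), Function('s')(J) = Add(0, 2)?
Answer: -7848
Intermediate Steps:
Function('s')(J) = 2
k = -18 (k = Add(-20, 2) = -18)
Mul(436, k) = Mul(436, -18) = -7848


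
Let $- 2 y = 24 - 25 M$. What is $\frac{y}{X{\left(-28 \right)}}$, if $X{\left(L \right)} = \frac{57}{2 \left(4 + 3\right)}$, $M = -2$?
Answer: $- \frac{518}{57} \approx -9.0877$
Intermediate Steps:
$y = -37$ ($y = - \frac{24 - -50}{2} = - \frac{24 + 50}{2} = \left(- \frac{1}{2}\right) 74 = -37$)
$X{\left(L \right)} = \frac{57}{14}$ ($X{\left(L \right)} = \frac{57}{2 \cdot 7} = \frac{57}{14}$)
$\frac{y}{X{\left(-28 \right)}} = - \frac{37}{\frac{57}{14}} = \left(-37\right) \frac{14}{57} = - \frac{518}{57}$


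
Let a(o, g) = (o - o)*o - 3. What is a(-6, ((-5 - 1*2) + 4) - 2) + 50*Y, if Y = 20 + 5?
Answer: 1247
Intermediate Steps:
Y = 25
a(o, g) = -3 (a(o, g) = 0*o - 3 = 0 - 3 = -3)
a(-6, ((-5 - 1*2) + 4) - 2) + 50*Y = -3 + 50*25 = -3 + 1250 = 1247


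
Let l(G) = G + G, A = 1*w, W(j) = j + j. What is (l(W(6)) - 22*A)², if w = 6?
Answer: 11664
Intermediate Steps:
W(j) = 2*j
A = 6 (A = 1*6 = 6)
l(G) = 2*G
(l(W(6)) - 22*A)² = (2*(2*6) - 22*6)² = (2*12 - 132)² = (24 - 132)² = (-108)² = 11664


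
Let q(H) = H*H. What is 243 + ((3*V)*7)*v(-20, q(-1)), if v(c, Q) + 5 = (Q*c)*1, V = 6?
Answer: -2907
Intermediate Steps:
q(H) = H²
v(c, Q) = -5 + Q*c (v(c, Q) = -5 + (Q*c)*1 = -5 + Q*c)
243 + ((3*V)*7)*v(-20, q(-1)) = 243 + ((3*6)*7)*(-5 + (-1)²*(-20)) = 243 + (18*7)*(-5 + 1*(-20)) = 243 + 126*(-5 - 20) = 243 + 126*(-25) = 243 - 3150 = -2907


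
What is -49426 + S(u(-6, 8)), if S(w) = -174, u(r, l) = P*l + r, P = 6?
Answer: -49600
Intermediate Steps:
u(r, l) = r + 6*l (u(r, l) = 6*l + r = r + 6*l)
-49426 + S(u(-6, 8)) = -49426 - 174 = -49600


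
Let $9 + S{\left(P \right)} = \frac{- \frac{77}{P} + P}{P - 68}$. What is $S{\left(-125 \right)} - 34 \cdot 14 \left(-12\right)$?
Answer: $\frac{137600423}{24125} \approx 5703.6$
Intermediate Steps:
$S{\left(P \right)} = -9 + \frac{P - \frac{77}{P}}{-68 + P}$ ($S{\left(P \right)} = -9 + \frac{- \frac{77}{P} + P}{P - 68} = -9 + \frac{P - \frac{77}{P}}{-68 + P}$)
$S{\left(-125 \right)} - 34 \cdot 14 \left(-12\right) = \frac{-77 - 8 \left(-125\right)^{2} + 612 \left(-125\right)}{\left(-125\right) \left(-68 - 125\right)} - 34 \cdot 14 \left(-12\right) = - \frac{-77 - 125000 - 76500}{125 \left(-193\right)} - 476 \left(-12\right) = \left(- \frac{1}{125}\right) \left(- \frac{1}{193}\right) \left(-77 - 125000 - 76500\right) - -5712 = \left(- \frac{1}{125}\right) \left(- \frac{1}{193}\right) \left(-201577\right) + 5712 = - \frac{201577}{24125} + 5712 = \frac{137600423}{24125}$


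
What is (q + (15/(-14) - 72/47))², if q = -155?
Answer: 10754312209/432964 ≈ 24839.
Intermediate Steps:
(q + (15/(-14) - 72/47))² = (-155 + (15/(-14) - 72/47))² = (-155 + (15*(-1/14) - 72*1/47))² = (-155 + (-15/14 - 72/47))² = (-155 - 1713/658)² = (-103703/658)² = 10754312209/432964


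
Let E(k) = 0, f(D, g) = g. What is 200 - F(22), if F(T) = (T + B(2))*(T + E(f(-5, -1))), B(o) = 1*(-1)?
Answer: -262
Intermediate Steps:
B(o) = -1
F(T) = T*(-1 + T) (F(T) = (T - 1)*(T + 0) = (-1 + T)*T = T*(-1 + T))
200 - F(22) = 200 - 22*(-1 + 22) = 200 - 22*21 = 200 - 1*462 = 200 - 462 = -262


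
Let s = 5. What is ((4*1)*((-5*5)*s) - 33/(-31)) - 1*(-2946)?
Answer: 75859/31 ≈ 2447.1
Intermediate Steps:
((4*1)*((-5*5)*s) - 33/(-31)) - 1*(-2946) = ((4*1)*(-5*5*5) - 33/(-31)) - 1*(-2946) = (4*(-25*5) - 33*(-1/31)) + 2946 = (4*(-125) + 33/31) + 2946 = (-500 + 33/31) + 2946 = -15467/31 + 2946 = 75859/31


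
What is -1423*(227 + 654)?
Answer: -1253663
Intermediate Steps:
-1423*(227 + 654) = -1423*881 = -1253663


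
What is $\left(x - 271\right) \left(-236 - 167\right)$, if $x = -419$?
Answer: $278070$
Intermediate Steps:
$\left(x - 271\right) \left(-236 - 167\right) = \left(-419 - 271\right) \left(-236 - 167\right) = \left(-690\right) \left(-403\right) = 278070$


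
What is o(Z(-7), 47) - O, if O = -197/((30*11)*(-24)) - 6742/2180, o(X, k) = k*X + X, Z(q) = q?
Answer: -287413721/863280 ≈ -332.93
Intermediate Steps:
o(X, k) = X + X*k (o(X, k) = X*k + X = X + X*k)
O = -2648359/863280 (O = -197/(330*(-24)) - 6742*1/2180 = -197/(-7920) - 3371/1090 = -197*(-1/7920) - 3371/1090 = 197/7920 - 3371/1090 = -2648359/863280 ≈ -3.0678)
o(Z(-7), 47) - O = -7*(1 + 47) - 1*(-2648359/863280) = -7*48 + 2648359/863280 = -336 + 2648359/863280 = -287413721/863280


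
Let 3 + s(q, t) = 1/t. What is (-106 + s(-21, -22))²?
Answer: 5755201/484 ≈ 11891.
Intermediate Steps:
s(q, t) = -3 + 1/t
(-106 + s(-21, -22))² = (-106 + (-3 + 1/(-22)))² = (-106 + (-3 - 1/22))² = (-106 - 67/22)² = (-2399/22)² = 5755201/484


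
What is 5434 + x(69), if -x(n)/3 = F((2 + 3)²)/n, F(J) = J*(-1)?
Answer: 125007/23 ≈ 5435.1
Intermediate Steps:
F(J) = -J
x(n) = 75/n (x(n) = -3*(-(2 + 3)²)/n = -3*(-1*5²)/n = -3*(-1*25)/n = -(-75)/n = 75/n)
5434 + x(69) = 5434 + 75/69 = 5434 + 75*(1/69) = 5434 + 25/23 = 125007/23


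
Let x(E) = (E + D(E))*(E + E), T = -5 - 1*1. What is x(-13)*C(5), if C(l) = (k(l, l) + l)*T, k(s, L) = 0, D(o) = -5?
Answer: -14040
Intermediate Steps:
T = -6 (T = -5 - 1 = -6)
x(E) = 2*E*(-5 + E) (x(E) = (E - 5)*(E + E) = (-5 + E)*(2*E) = 2*E*(-5 + E))
C(l) = -6*l (C(l) = (0 + l)*(-6) = l*(-6) = -6*l)
x(-13)*C(5) = (2*(-13)*(-5 - 13))*(-6*5) = (2*(-13)*(-18))*(-30) = 468*(-30) = -14040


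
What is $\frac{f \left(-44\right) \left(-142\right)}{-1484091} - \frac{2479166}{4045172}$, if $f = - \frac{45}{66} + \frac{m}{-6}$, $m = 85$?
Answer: $- \frac{708005112377}{1286443576854} \approx -0.55036$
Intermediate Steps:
$f = - \frac{490}{33}$ ($f = - \frac{45}{66} + \frac{85}{-6} = \left(-45\right) \frac{1}{66} + 85 \left(- \frac{1}{6}\right) = - \frac{15}{22} - \frac{85}{6} = - \frac{490}{33} \approx -14.848$)
$\frac{f \left(-44\right) \left(-142\right)}{-1484091} - \frac{2479166}{4045172} = \frac{\left(- \frac{490}{33}\right) \left(-44\right) \left(-142\right)}{-1484091} - \frac{2479166}{4045172} = \frac{1960}{3} \left(-142\right) \left(- \frac{1}{1484091}\right) - \frac{1239583}{2022586} = \left(- \frac{278320}{3}\right) \left(- \frac{1}{1484091}\right) - \frac{1239583}{2022586} = \frac{39760}{636039} - \frac{1239583}{2022586} = - \frac{708005112377}{1286443576854}$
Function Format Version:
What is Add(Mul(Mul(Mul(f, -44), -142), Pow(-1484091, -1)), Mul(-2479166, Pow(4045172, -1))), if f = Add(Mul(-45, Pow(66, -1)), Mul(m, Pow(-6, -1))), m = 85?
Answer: Rational(-708005112377, 1286443576854) ≈ -0.55036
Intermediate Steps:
f = Rational(-490, 33) (f = Add(Mul(-45, Pow(66, -1)), Mul(85, Pow(-6, -1))) = Add(Mul(-45, Rational(1, 66)), Mul(85, Rational(-1, 6))) = Add(Rational(-15, 22), Rational(-85, 6)) = Rational(-490, 33) ≈ -14.848)
Add(Mul(Mul(Mul(f, -44), -142), Pow(-1484091, -1)), Mul(-2479166, Pow(4045172, -1))) = Add(Mul(Mul(Mul(Rational(-490, 33), -44), -142), Pow(-1484091, -1)), Mul(-2479166, Pow(4045172, -1))) = Add(Mul(Mul(Rational(1960, 3), -142), Rational(-1, 1484091)), Mul(-2479166, Rational(1, 4045172))) = Add(Mul(Rational(-278320, 3), Rational(-1, 1484091)), Rational(-1239583, 2022586)) = Add(Rational(39760, 636039), Rational(-1239583, 2022586)) = Rational(-708005112377, 1286443576854)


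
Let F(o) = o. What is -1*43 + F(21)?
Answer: -22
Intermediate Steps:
-1*43 + F(21) = -1*43 + 21 = -43 + 21 = -22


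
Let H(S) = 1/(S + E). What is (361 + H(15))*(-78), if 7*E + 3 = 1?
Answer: -2900820/103 ≈ -28163.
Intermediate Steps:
E = -2/7 (E = -3/7 + (⅐)*1 = -3/7 + ⅐ = -2/7 ≈ -0.28571)
H(S) = 1/(-2/7 + S) (H(S) = 1/(S - 2/7) = 1/(-2/7 + S))
(361 + H(15))*(-78) = (361 + 7/(-2 + 7*15))*(-78) = (361 + 7/(-2 + 105))*(-78) = (361 + 7/103)*(-78) = (37190/103)*(-78) = -2900820/103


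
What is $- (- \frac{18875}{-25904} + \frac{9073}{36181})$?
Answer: $- \frac{917943367}{937232624} \approx -0.97942$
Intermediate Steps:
$- (- \frac{18875}{-25904} + \frac{9073}{36181}) = - (\left(-18875\right) \left(- \frac{1}{25904}\right) + 9073 \cdot \frac{1}{36181}) = - (\frac{18875}{25904} + \frac{9073}{36181}) = \left(-1\right) \frac{917943367}{937232624} = - \frac{917943367}{937232624}$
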